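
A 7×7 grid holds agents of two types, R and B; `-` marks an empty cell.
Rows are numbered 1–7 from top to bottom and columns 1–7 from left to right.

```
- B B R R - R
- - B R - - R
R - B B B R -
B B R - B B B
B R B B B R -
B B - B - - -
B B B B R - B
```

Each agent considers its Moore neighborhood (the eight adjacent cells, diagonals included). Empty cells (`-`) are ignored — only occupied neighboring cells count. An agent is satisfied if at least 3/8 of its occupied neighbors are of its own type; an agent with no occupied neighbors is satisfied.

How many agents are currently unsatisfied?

8

(1,2)B 2/2 ✓
(1,3)B 2/4 ✓
(1,4)R 2/4 ✓
(1,5)R 2/2 ✓
(1,7)R 1/1 ✓
(2,3)B 4/6 ✓
(2,4)R 2/7 ✗
(2,7)R 2/2 ✓
(3,1)R 0/2 ✗
(3,3)B 3/5 ✓
(3,4)B 4/6 ✓
(3,5)B 3/5 ✓
(3,6)R 1/5 ✗
(4,1)B 2/4 ✓
(4,2)B 4/7 ✓
(4,3)R 1/6 ✗
(4,5)B 5/7 ✓
(4,6)B 4/6 ✓
(4,7)B 1/3 ✗
(5,1)B 4/5 ✓
(5,2)R 1/7 ✗
(5,3)B 4/6 ✓
(5,4)B 4/5 ✓
(5,5)B 4/5 ✓
(5,6)R 0/4 ✗
(6,1)B 4/5 ✓
(6,2)B 6/7 ✓
(6,4)B 5/6 ✓
(7,1)B 3/3 ✓
(7,2)B 4/4 ✓
(7,3)B 4/4 ✓
(7,4)B 2/3 ✓
(7,5)R 0/2 ✗
(7,7)B 0/0 ✓
Unsatisfied: (2,4), (3,1), (3,6), (4,3), (4,7), (5,2), (5,6), (7,5) — 8 in total.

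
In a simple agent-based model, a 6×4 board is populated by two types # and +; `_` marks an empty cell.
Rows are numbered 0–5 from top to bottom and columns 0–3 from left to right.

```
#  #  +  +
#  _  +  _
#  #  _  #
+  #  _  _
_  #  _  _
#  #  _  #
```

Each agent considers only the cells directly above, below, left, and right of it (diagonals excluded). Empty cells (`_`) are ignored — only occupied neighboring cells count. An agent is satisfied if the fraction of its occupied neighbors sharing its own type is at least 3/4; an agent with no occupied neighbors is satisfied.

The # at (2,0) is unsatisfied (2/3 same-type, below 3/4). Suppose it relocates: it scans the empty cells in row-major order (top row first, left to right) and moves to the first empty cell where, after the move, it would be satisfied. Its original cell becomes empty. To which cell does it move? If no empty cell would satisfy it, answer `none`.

(1,1)

Vacating (2,0). Empty cells in order:
  (1,1): 3/4 same-type → satisfied — stop here.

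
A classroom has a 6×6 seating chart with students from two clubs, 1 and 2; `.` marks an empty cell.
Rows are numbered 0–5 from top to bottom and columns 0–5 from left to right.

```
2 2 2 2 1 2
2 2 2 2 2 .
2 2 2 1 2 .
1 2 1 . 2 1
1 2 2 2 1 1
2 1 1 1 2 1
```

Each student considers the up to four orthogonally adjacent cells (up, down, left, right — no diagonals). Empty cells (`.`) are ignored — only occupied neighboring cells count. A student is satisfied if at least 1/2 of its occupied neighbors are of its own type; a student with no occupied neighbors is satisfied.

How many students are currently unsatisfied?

13

Row 0: (0,0)2 2/2 ✓ · (0,1)2 3/3 ✓ · (0,2)2 3/3 ✓ · (0,3)2 2/3 ✓ · (0,4)1 0/3 ✗ · (0,5)2 0/1 ✗
Row 1: (1,0)2 3/3 ✓ · (1,1)2 4/4 ✓ · (1,2)2 4/4 ✓ · (1,3)2 3/4 ✓ · (1,4)2 2/3 ✓
Row 2: (2,0)2 2/3 ✓ · (2,1)2 4/4 ✓ · (2,2)2 2/4 ✓ · (2,3)1 0/3 ✗ · (2,4)2 2/3 ✓
Row 3: (3,0)1 1/3 ✗ · (3,1)2 2/4 ✓ · (3,2)1 0/3 ✗ · (3,4)2 1/3 ✗ · (3,5)1 1/2 ✓
Row 4: (4,0)1 1/3 ✗ · (4,1)2 2/4 ✓ · (4,2)2 2/4 ✓ · (4,3)2 1/3 ✗ · (4,4)1 1/4 ✗ · (4,5)1 3/3 ✓
Row 5: (5,0)2 0/2 ✗ · (5,1)1 1/3 ✗ · (5,2)1 2/3 ✓ · (5,3)1 1/3 ✗ · (5,4)2 0/3 ✗ · (5,5)1 1/2 ✓
Unsatisfied: (0,4), (0,5), (2,3), (3,0), (3,2), (3,4), (4,0), (4,3), (4,4), (5,0), (5,1), (5,3), (5,4) — 13 in total.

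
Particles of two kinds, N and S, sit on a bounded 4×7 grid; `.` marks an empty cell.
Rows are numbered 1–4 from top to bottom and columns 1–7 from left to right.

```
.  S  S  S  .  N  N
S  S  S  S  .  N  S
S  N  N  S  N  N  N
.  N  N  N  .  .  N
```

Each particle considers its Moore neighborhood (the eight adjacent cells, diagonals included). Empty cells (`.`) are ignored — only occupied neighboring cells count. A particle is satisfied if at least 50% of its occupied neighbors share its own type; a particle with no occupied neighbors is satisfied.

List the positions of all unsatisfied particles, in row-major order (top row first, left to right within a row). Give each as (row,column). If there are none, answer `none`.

Row 1: (1,2)S 4/4 satisfied · (1,3)S 5/5 satisfied · (1,4)S 3/3 satisfied · (1,6)N 2/3 satisfied · (1,7)N 2/3 satisfied
Row 2: (2,1)S 3/4 satisfied · (2,2)S 5/7 satisfied · (2,3)S 6/8 satisfied · (2,4)S 4/6 satisfied · (2,6)N 5/6 satisfied · (2,7)S 0/5 not
Row 3: (3,1)S 2/4 satisfied · (3,2)N 3/7 not · (3,3)N 4/8 satisfied · (3,4)S 2/6 not · (3,5)N 3/5 satisfied · (3,6)N 4/5 satisfied · (3,7)N 3/4 satisfied
Row 4: (4,2)N 3/4 satisfied · (4,3)N 4/5 satisfied · (4,4)N 3/4 satisfied · (4,7)N 2/2 satisfied

(2,7), (3,2), (3,4)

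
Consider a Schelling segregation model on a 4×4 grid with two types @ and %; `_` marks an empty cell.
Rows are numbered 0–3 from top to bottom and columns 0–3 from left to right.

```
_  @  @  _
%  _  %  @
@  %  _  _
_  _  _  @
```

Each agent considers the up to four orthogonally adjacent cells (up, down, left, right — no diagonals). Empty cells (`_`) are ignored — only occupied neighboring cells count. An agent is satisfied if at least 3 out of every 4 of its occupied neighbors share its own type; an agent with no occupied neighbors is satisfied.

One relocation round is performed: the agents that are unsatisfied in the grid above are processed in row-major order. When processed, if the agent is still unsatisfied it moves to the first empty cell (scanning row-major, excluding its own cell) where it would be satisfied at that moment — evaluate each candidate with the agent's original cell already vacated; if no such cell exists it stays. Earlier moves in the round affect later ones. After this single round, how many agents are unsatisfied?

0

Initially unsatisfied (in order): (0,2), (1,0), (1,2), (1,3), (2,0), (2,1).
  (0,2) → (0,3).
  (1,0) → (2,2).
  (1,2) → (3,1).
  (1,3): now satisfied by earlier moves; stays.
  (2,0) → (0,0).
  (2,1): now satisfied by earlier moves; stays.
Resulting grid:
@ @ _ @
_ _ _ @
_ % % _
_ % _ @
All satisfied now.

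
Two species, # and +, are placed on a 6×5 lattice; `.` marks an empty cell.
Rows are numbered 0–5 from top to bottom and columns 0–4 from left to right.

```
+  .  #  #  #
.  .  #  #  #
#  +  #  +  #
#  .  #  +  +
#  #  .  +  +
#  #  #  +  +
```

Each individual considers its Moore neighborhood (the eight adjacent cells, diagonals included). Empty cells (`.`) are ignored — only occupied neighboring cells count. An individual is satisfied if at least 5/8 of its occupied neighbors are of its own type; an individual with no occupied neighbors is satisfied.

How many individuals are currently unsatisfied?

(0,0)+ 0/0 ok
(0,2)# 3/3 ok
(0,3)# 5/5 ok
(0,4)# 3/3 ok
(1,2)# 4/6 ok
(1,3)# 7/8 ok
(1,4)# 4/5 ok
(2,0)# 1/2 unhappy
(2,1)+ 0/5 unhappy
(2,2)# 3/6 unhappy
(2,3)+ 2/8 unhappy
(2,4)# 2/5 unhappy
(3,0)# 3/4 ok
(3,2)# 2/6 unhappy
(3,3)+ 4/7 unhappy
(3,4)+ 4/5 ok
(4,0)# 4/4 ok
(4,1)# 6/6 ok
(4,3)+ 5/7 ok
(4,4)+ 5/5 ok
(5,0)# 3/3 ok
(5,1)# 4/4 ok
(5,2)# 2/4 unhappy
(5,3)+ 3/4 ok
(5,4)+ 3/3 ok
Unsatisfied: (2,0), (2,1), (2,2), (2,3), (2,4), (3,2), (3,3), (5,2) — 8 in total.

8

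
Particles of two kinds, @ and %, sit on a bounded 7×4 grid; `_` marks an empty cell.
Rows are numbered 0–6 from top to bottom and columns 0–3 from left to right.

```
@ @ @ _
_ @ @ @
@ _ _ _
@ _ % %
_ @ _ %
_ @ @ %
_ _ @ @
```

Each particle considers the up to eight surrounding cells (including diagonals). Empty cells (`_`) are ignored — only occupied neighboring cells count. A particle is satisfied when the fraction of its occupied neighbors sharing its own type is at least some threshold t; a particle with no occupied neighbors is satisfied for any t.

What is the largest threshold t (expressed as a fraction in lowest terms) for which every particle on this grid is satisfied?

1/4

Row 0: (0,0)@ 2/2 · (0,1)@ 4/4 · (0,2)@ 4/4
Row 1: (1,1)@ 5/5 · (1,2)@ 4/4 · (1,3)@ 2/2
Row 2: (2,0)@ 2/2
Row 3: (3,0)@ 2/2 · (3,2)% 2/3 · (3,3)% 2/2
Row 4: (4,1)@ 3/4 · (4,3)% 3/4
Row 5: (5,1)@ 3/3 · (5,2)@ 4/6 · (5,3)% 1/4
Row 6: (6,2)@ 3/4 · (6,3)@ 2/3
The smallest same-type fraction is 1/4 at (5,3), which reduces to 1/4. Any threshold above that leaves this particle unsatisfied.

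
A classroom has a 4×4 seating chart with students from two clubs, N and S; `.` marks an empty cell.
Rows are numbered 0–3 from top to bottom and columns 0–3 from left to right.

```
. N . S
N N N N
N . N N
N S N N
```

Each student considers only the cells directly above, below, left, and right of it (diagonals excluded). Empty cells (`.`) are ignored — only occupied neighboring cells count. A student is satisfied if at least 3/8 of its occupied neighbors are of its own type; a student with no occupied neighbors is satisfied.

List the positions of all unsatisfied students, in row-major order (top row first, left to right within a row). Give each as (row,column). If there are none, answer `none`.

(0,3), (3,1)

Row 0: (0,1)N 1/1 satisfied · (0,3)S 0/1 not
Row 1: (1,0)N 2/2 satisfied · (1,1)N 3/3 satisfied · (1,2)N 3/3 satisfied · (1,3)N 2/3 satisfied
Row 2: (2,0)N 2/2 satisfied · (2,2)N 3/3 satisfied · (2,3)N 3/3 satisfied
Row 3: (3,0)N 1/2 satisfied · (3,1)S 0/2 not · (3,2)N 2/3 satisfied · (3,3)N 2/2 satisfied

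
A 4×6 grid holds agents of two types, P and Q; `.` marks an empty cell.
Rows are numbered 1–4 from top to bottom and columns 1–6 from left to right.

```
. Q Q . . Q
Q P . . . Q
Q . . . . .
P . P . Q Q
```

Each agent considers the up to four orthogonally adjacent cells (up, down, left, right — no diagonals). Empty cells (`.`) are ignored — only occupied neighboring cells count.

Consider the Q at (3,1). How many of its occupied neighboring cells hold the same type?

Occupied neighbors of (3,1): (2,1)=Q, (4,1)=P.
Same type (Q): 1 of 2.

1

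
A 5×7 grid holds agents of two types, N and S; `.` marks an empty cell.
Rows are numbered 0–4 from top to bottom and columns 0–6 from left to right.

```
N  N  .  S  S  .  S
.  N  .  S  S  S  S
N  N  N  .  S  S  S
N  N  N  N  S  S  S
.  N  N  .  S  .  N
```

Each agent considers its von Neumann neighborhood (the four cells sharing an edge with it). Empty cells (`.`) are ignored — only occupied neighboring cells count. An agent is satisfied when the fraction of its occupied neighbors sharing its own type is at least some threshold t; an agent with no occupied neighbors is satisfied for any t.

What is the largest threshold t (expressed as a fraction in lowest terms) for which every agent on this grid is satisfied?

0/1

Row 0: (0,0)N 1/1 · (0,1)N 2/2 · (0,3)S 2/2 · (0,4)S 2/2 · (0,6)S 1/1
Row 1: (1,1)N 2/2 · (1,3)S 2/2 · (1,4)S 4/4 · (1,5)S 3/3 · (1,6)S 3/3
Row 2: (2,0)N 2/2 · (2,1)N 4/4 · (2,2)N 2/2 · (2,4)S 3/3 · (2,5)S 4/4 · (2,6)S 3/3
Row 3: (3,0)N 2/2 · (3,1)N 4/4 · (3,2)N 4/4 · (3,3)N 1/2 · (3,4)S 3/4 · (3,5)S 3/3 · (3,6)S 2/3
Row 4: (4,1)N 2/2 · (4,2)N 2/2 · (4,4)S 1/1 · (4,6)N 0/1
The smallest same-type fraction is 0/1 at (4,6), which reduces to 0/1. Any threshold above that leaves this agent unsatisfied.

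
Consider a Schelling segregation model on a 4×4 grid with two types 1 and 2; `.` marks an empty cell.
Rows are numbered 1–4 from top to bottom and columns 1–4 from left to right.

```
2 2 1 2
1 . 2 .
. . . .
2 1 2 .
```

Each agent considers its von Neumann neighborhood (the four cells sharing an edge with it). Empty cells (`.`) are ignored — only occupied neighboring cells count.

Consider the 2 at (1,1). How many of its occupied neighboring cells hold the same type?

1

Occupied neighbors of (1,1): (2,1)=1, (1,2)=2.
Same type (2): 1 of 2.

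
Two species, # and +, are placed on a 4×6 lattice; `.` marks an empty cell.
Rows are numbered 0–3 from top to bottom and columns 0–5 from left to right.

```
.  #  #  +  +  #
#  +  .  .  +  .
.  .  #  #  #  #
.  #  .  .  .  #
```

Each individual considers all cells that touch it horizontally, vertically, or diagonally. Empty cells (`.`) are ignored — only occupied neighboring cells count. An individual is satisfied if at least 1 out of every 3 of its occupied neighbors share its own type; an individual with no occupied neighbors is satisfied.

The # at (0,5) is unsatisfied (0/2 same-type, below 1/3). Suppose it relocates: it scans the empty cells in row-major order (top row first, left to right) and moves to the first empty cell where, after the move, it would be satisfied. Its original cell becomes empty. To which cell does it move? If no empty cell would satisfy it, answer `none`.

(0,0)

Vacating (0,5). Empty cells in order:
  (0,0): 2/3 same-type → satisfied — stop here.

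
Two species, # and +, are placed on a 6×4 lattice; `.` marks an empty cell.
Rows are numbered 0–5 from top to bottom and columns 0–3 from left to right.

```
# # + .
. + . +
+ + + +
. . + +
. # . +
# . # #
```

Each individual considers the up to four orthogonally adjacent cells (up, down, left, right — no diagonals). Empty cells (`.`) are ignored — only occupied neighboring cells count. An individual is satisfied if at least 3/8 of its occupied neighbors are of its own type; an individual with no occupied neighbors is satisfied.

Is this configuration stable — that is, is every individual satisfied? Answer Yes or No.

(0,0)# 1/1 ok
(0,1)# 1/3 unhappy
(0,2)+ 0/1 unhappy
(1,1)+ 1/2 ok
(1,3)+ 1/1 ok
(2,0)+ 1/1 ok
(2,1)+ 3/3 ok
(2,2)+ 3/3 ok
(2,3)+ 3/3 ok
(3,2)+ 2/2 ok
(3,3)+ 3/3 ok
(4,1)# 0/0 ok
(4,3)+ 1/2 ok
(5,0)# 0/0 ok
(5,2)# 1/1 ok
(5,3)# 1/2 ok
For instance (0,1) has only 1/3 same-type neighbors, below 3/8.

No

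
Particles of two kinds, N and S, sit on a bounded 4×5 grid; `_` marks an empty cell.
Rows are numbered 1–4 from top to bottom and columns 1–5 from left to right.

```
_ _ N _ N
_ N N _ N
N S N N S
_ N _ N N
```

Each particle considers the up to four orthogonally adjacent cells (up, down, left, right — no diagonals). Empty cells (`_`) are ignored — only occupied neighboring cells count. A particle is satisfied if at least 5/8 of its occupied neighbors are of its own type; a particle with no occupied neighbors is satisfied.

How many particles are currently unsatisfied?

7

(1,3)N 1/1 ok
(1,5)N 1/1 ok
(2,2)N 1/2 unhappy
(2,3)N 3/3 ok
(2,5)N 1/2 unhappy
(3,1)N 0/1 unhappy
(3,2)S 0/4 unhappy
(3,3)N 2/3 ok
(3,4)N 2/3 ok
(3,5)S 0/3 unhappy
(4,2)N 0/1 unhappy
(4,4)N 2/2 ok
(4,5)N 1/2 unhappy
Unsatisfied: (2,2), (2,5), (3,1), (3,2), (3,5), (4,2), (4,5) — 7 in total.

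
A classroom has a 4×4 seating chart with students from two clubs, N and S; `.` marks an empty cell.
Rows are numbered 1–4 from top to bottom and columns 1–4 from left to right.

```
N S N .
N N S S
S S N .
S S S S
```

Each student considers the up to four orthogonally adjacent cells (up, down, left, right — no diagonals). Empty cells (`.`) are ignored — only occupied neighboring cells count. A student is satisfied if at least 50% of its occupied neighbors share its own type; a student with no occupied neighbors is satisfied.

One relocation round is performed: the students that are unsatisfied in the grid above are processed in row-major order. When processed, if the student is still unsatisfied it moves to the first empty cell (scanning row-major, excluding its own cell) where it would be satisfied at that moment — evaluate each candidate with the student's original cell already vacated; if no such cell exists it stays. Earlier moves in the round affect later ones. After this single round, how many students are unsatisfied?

1

Initially unsatisfied (in order): (1,2), (1,3), (2,2), (2,3), (3,3).
  (1,2) → (1,4).
  (1,3) → (1,2).
  (2,2): now satisfied by earlier moves; stays.
  (2,3) → (1,3).
  (3,3): no empty cell satisfies it; stays.
Resulting grid:
N N S S
N N . S
S S N .
S S S S
Unsatisfied now: (3,3).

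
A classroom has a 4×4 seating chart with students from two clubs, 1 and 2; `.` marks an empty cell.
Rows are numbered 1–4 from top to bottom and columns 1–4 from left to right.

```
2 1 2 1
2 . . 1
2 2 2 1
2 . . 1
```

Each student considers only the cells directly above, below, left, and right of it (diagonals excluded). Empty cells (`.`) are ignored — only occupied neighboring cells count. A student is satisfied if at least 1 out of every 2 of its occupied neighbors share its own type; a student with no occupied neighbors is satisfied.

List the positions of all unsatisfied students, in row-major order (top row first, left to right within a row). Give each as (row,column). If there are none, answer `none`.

(1,1)2 1/2 ok
(1,2)1 0/2 unhappy
(1,3)2 0/2 unhappy
(1,4)1 1/2 ok
(2,1)2 2/2 ok
(2,4)1 2/2 ok
(3,1)2 3/3 ok
(3,2)2 2/2 ok
(3,3)2 1/2 ok
(3,4)1 2/3 ok
(4,1)2 1/1 ok
(4,4)1 1/1 ok

(1,2), (1,3)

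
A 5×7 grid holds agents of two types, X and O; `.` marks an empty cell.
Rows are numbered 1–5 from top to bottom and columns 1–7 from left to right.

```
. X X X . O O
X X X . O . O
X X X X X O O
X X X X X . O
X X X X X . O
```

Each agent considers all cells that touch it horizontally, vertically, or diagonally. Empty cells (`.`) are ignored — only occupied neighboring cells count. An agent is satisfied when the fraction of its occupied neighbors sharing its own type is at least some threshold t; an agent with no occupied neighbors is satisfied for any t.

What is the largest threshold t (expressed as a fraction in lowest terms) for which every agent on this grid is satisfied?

2/5

Row 1: (1,2)X 4/4 · (1,3)X 4/4 · (1,4)X 2/3 · (1,6)O 3/3 · (1,7)O 2/2
Row 2: (2,1)X 4/4 · (2,2)X 7/7 · (2,3)X 7/7 · (2,5)O 2/5 · (2,7)O 4/4
Row 3: (3,1)X 5/5 · (3,2)X 8/8 · (3,3)X 7/7 · (3,4)X 6/7 · (3,5)X 3/5 · (3,6)O 4/6 · (3,7)O 3/3
Row 4: (4,1)X 5/5 · (4,2)X 8/8 · (4,3)X 8/8 · (4,4)X 8/8 · (4,5)X 5/6 · (4,7)O 3/3
Row 5: (5,1)X 3/3 · (5,2)X 5/5 · (5,3)X 5/5 · (5,4)X 5/5 · (5,5)X 3/3 · (5,7)O 1/1
The smallest same-type fraction is 2/5 at (2,5), which reduces to 2/5. Any threshold above that leaves this agent unsatisfied.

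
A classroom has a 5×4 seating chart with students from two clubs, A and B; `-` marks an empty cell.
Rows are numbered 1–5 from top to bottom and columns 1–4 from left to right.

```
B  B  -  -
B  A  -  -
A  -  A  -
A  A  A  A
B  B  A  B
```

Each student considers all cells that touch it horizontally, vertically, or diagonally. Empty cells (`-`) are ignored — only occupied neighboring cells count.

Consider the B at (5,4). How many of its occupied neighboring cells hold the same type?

Occupied neighbors of (5,4): (4,3)=A, (4,4)=A, (5,3)=A.
Same type (B): 0 of 3.

0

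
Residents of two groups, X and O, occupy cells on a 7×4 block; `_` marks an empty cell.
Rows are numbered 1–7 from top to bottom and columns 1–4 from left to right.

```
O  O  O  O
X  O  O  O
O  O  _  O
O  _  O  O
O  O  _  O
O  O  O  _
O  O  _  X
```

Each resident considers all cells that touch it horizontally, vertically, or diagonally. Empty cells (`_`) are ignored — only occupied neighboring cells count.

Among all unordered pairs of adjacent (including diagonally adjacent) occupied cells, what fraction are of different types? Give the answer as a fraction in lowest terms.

2/17

Scan each occupied cell's neighbors to the right and below (and the two forward diagonals) so each pair is counted once.
From row 1: 2 unlike of 13 pairs (running 2/13).
From row 2: 3 unlike of 10 pairs (running 5/23).
From row 3: 0 unlike of 6 pairs (running 5/29).
From row 4: 0 unlike of 6 pairs (running 5/35).
From row 5: 0 unlike of 7 pairs (running 5/42).
From row 6: 1 unlike of 8 pairs (running 6/50).
From row 7: 0 unlike of 1 pairs (running 6/51).
Total adjacent occupied pairs: 51; unlike-type pairs: 6.
6/51 reduces to 2/17.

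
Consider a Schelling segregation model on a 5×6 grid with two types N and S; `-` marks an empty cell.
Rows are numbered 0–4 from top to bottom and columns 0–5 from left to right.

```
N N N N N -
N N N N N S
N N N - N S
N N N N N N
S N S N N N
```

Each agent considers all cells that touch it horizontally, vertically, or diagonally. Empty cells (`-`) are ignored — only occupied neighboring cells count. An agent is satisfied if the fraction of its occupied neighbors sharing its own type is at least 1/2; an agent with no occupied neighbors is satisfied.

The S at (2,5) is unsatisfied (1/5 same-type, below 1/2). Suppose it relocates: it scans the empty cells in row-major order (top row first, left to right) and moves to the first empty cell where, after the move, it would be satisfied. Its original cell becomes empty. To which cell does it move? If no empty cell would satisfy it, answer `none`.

none

Vacating (2,5). Empty cells in order:
  (0,5): 1/3 same-type → still unsatisfied.
  (2,3): 0/8 same-type → still unsatisfied.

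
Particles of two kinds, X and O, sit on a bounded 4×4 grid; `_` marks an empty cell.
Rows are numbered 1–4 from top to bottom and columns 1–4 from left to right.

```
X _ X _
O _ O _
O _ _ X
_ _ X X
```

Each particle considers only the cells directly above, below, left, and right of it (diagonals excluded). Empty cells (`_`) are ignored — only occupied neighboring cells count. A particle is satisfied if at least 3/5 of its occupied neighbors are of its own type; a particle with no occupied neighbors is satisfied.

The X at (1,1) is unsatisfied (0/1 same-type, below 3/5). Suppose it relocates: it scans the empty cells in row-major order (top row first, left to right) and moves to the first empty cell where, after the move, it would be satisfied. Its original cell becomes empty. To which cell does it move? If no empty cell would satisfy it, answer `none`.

(1,2)

Vacating (1,1). Empty cells in order:
  (1,2): 1/1 same-type → satisfied — stop here.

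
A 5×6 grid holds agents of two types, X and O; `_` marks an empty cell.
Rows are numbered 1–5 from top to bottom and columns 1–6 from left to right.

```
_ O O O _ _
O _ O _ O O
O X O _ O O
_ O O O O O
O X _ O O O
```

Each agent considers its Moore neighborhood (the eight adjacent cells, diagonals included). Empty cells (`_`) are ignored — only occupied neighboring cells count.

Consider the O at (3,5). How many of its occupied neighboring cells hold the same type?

6

Occupied neighbors of (3,5): (2,5)=O, (2,6)=O, (3,6)=O, (4,4)=O, (4,5)=O, (4,6)=O.
Same type (O): 6 of 6.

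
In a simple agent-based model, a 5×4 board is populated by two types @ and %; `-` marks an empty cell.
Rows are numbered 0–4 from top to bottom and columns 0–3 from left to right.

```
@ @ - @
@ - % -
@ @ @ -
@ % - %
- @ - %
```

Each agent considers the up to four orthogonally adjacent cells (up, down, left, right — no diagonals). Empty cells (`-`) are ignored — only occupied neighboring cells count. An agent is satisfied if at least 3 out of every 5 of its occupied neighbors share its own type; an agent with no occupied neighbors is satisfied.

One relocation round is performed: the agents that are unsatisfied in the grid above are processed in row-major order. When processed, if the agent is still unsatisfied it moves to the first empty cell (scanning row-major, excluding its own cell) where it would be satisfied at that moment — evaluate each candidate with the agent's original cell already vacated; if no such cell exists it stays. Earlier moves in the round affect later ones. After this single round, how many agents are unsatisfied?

0

Initially unsatisfied (in order): (1,2), (2,2), (3,0), (3,1), (4,1).
  (1,2) → (3,2).
  (2,2) → (0,2).
  (3,0) → (1,1).
  (3,1) → (2,3).
  (4,1): now satisfied by earlier moves; stays.
Resulting grid:
@ @ @ @
@ @ - -
@ @ - %
- - % %
- @ - %
All satisfied now.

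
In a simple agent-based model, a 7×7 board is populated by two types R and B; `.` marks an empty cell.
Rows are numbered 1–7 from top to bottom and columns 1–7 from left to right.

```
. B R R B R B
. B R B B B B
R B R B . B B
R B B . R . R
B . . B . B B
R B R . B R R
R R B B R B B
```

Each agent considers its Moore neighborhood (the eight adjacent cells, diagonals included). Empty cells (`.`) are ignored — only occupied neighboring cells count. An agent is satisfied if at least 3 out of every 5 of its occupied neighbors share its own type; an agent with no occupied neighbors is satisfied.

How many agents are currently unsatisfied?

(1,2)B 1/3 not
(1,3)R 2/5 not
(1,4)R 2/5 not
(1,5)B 3/5 satisfied
(1,6)R 0/5 not
(1,7)B 2/3 satisfied
(2,2)B 2/6 not
(2,3)R 3/8 not
(2,4)B 3/7 not
(2,5)B 5/7 satisfied
(2,6)B 6/7 satisfied
(2,7)B 4/5 satisfied
(3,1)R 1/4 not
(3,2)B 3/7 not
(3,3)R 1/7 not
(3,4)B 3/6 not
(3,6)B 4/6 satisfied
(3,7)B 3/4 satisfied
(4,1)R 1/4 not
(4,2)B 3/6 not
(4,3)B 4/5 satisfied
(4,5)R 0/4 not
(4,7)R 0/4 not
(5,1)B 2/4 not
(5,4)B 2/4 not
(5,6)B 2/6 not
(5,7)B 1/4 not
(6,1)R 2/4 not
(6,2)B 2/6 not
(6,3)R 1/5 not
(6,5)B 4/6 satisfied
(6,6)R 2/7 not
(6,7)R 1/5 not
(7,1)R 2/3 satisfied
(7,2)R 3/5 satisfied
(7,3)B 2/4 not
(7,4)B 2/4 not
(7,5)R 1/4 not
(7,6)B 2/5 not
(7,7)B 1/3 not
Unsatisfied: (1,2), (1,3), (1,4), (1,6), (2,2), (2,3), (2,4), (3,1), (3,2), (3,3), (3,4), (4,1), (4,2), (4,5), (4,7), (5,1), (5,4), (5,6), (5,7), (6,1), (6,2), (6,3), (6,6), (6,7), (7,3), (7,4), (7,5), (7,6), (7,7) — 29 in total.

29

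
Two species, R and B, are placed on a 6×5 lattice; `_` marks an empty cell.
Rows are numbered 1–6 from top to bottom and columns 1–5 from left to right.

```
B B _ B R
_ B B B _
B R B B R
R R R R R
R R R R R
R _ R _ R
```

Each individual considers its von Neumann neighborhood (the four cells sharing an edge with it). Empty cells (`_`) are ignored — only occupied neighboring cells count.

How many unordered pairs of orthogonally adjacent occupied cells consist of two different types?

8

Scan each occupied cell's neighbors to the right and below so each pair is counted once.
Row 1: B(1,1)–B(1,2)= B(1,2)–B(2,2)= B(1,4)–R(1,5)≠ B(1,4)–B(2,4)=  → 1/4 unlike.
Row 2: B(2,2)–B(2,3)= B(2,2)–R(3,2)≠ B(2,3)–B(2,4)= B(2,3)–B(3,3)= B(2,4)–B(3,4)=  → 1/5 unlike.
Row 3: B(3,1)–R(3,2)≠ B(3,1)–R(4,1)≠ R(3,2)–B(3,3)≠ R(3,2)–R(4,2)= B(3,3)–B(3,4)= B(3,3)–R(4,3)≠ B(3,4)–R(3,5)≠ B(3,4)–R(4,4)≠ R(3,5)–R(4,5)=  → 6/9 unlike.
Row 4: R(4,1)–R(4,2)= R(4,1)–R(5,1)= R(4,2)–R(4,3)= R(4,2)–R(5,2)= R(4,3)–R(4,4)= R(4,3)–R(5,3)= R(4,4)–R(4,5)= R(4,4)–R(5,4)= R(4,5)–R(5,5)=  → 0/9 unlike.
Row 5: R(5,1)–R(5,2)= R(5,1)–R(6,1)= R(5,2)–R(5,3)= R(5,3)–R(5,4)= R(5,3)–R(6,3)= R(5,4)–R(5,5)= R(5,5)–R(6,5)=  → 0/7 unlike.
Total adjacent occupied pairs: 34; unlike-type pairs: 8.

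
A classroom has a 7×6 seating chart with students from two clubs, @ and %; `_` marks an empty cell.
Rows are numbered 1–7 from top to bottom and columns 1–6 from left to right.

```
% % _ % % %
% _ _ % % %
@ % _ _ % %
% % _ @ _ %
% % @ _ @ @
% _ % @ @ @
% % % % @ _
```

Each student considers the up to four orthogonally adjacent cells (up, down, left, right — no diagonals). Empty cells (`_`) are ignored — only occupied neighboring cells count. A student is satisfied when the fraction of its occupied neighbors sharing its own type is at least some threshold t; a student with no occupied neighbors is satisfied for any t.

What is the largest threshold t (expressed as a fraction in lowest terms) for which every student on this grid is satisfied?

0/1

(1,1)% 2/2
(1,2)% 1/1
(1,4)% 2/2
(1,5)% 3/3
(1,6)% 2/2
(2,1)% 1/2
(2,4)% 2/2
(2,5)% 4/4
(2,6)% 3/3
(3,1)@ 0/3
(3,2)% 1/2
(3,5)% 2/2
(3,6)% 3/3
(4,1)% 2/3
(4,2)% 3/3
(4,4)@ — no occupied neighbors
(4,6)% 1/2
(5,1)% 3/3
(5,2)% 2/3
(5,3)@ 0/2
(5,5)@ 2/2
(5,6)@ 2/3
(6,1)% 2/2
(6,3)% 1/3
(6,4)@ 1/3
(6,5)@ 4/4
(6,6)@ 2/2
(7,1)% 2/2
(7,2)% 2/2
(7,3)% 3/3
(7,4)% 1/3
(7,5)@ 1/2
The smallest same-type fraction is 0/3 at (3,1), which reduces to 0/1. Any threshold above that leaves this student unsatisfied.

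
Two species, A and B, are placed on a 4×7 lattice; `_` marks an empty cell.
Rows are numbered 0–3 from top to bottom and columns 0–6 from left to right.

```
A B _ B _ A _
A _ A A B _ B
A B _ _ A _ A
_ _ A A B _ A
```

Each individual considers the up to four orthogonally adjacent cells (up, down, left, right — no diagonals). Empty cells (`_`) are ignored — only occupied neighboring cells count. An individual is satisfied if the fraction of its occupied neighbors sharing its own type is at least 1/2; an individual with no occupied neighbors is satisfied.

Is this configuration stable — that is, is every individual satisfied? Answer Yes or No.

No

Row 0: (0,0)A 1/2 ok · (0,1)B 0/1 unhappy · (0,3)B 0/1 unhappy · (0,5)A 0/0 ok
Row 1: (1,0)A 2/2 ok · (1,2)A 1/1 ok · (1,3)A 1/3 unhappy · (1,4)B 0/2 unhappy · (1,6)B 0/1 unhappy
Row 2: (2,0)A 1/2 ok · (2,1)B 0/1 unhappy · (2,4)A 0/2 unhappy · (2,6)A 1/2 ok
Row 3: (3,2)A 1/1 ok · (3,3)A 1/2 ok · (3,4)B 0/2 unhappy · (3,6)A 1/1 ok
For instance (0,1) has only 0/1 same-type neighbors, below 1/2.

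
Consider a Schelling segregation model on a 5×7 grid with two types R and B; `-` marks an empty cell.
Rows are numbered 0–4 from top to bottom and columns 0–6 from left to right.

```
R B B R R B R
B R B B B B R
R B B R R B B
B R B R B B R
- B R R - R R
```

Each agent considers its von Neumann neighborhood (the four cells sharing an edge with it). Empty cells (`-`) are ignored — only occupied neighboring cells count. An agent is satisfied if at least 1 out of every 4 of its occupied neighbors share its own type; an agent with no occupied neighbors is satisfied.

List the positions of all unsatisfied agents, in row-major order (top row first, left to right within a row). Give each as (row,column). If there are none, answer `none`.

(0,0)R 0/2 not
(0,1)B 1/3 satisfied
(0,2)B 2/3 satisfied
(0,3)R 1/3 satisfied
(0,4)R 1/3 satisfied
(0,5)B 1/3 satisfied
(0,6)R 1/2 satisfied
(1,0)B 0/3 not
(1,1)R 0/4 not
(1,2)B 3/4 satisfied
(1,3)B 2/4 satisfied
(1,4)B 2/4 satisfied
(1,5)B 3/4 satisfied
(1,6)R 1/3 satisfied
(2,0)R 0/3 not
(2,1)B 1/4 satisfied
(2,2)B 3/4 satisfied
(2,3)R 2/4 satisfied
(2,4)R 1/4 satisfied
(2,5)B 3/4 satisfied
(2,6)B 1/3 satisfied
(3,0)B 0/2 not
(3,1)R 0/4 not
(3,2)B 1/4 satisfied
(3,3)R 2/4 satisfied
(3,4)B 1/3 satisfied
(3,5)B 2/4 satisfied
(3,6)R 1/3 satisfied
(4,1)B 0/2 not
(4,2)R 1/3 satisfied
(4,3)R 2/2 satisfied
(4,5)R 1/2 satisfied
(4,6)R 2/2 satisfied

(0,0), (1,0), (1,1), (2,0), (3,0), (3,1), (4,1)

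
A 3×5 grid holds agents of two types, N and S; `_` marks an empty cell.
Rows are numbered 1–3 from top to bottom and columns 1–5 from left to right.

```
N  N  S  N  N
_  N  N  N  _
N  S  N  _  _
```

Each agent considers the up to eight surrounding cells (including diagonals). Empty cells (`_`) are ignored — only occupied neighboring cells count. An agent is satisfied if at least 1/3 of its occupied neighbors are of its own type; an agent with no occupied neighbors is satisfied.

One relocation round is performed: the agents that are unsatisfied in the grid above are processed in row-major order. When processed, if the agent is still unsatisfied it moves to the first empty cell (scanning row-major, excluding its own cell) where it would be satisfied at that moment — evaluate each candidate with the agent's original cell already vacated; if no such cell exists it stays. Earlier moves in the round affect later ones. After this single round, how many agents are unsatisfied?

Initially unsatisfied (in order): (1,3), (3,2).
  (1,3): no empty cell satisfies it; stays.
  (3,2): no empty cell satisfies it; stays.
Resulting grid:
N N S N N
_ N N N _
N S N _ _
Unsatisfied now: (1,3), (3,2).

2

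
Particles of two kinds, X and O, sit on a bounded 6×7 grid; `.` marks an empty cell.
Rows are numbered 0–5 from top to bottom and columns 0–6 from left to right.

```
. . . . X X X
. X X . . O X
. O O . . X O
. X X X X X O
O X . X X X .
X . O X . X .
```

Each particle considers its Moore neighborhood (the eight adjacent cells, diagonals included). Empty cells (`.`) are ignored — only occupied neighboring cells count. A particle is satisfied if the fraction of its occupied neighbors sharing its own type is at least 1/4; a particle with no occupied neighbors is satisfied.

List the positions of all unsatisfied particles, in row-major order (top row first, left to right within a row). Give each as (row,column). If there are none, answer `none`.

(1,5), (2,1), (2,2), (4,0), (5,2)

Row 0: (0,4)X 1/2 ✓ · (0,5)X 3/4 ✓ · (0,6)X 2/3 ✓
Row 1: (1,1)X 1/3 ✓ · (1,2)X 1/3 ✓ · (1,5)O 1/6 ✗ · (1,6)X 3/5 ✓
Row 2: (2,1)O 1/5 ✗ · (2,2)O 1/6 ✗ · (2,5)X 3/6 ✓ · (2,6)O 2/5 ✓
Row 3: (3,1)X 2/5 ✓ · (3,2)X 4/6 ✓ · (3,3)X 4/5 ✓ · (3,4)X 6/6 ✓ · (3,5)X 4/6 ✓ · (3,6)O 1/4 ✓
Row 4: (4,0)O 0/3 ✗ · (4,1)X 3/5 ✓ · (4,3)X 5/6 ✓ · (4,4)X 7/7 ✓ · (4,5)X 4/5 ✓
Row 5: (5,0)X 1/2 ✓ · (5,2)O 0/3 ✗ · (5,3)X 2/3 ✓ · (5,5)X 2/2 ✓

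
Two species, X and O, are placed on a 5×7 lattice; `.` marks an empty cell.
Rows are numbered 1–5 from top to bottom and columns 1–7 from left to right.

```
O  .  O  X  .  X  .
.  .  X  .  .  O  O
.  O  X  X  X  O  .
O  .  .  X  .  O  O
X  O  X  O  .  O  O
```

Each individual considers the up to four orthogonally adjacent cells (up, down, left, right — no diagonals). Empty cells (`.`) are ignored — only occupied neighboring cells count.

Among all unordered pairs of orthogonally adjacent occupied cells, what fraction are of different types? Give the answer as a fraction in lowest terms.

Scan each occupied cell's neighbors to the right and below so each pair is counted once.
Row 1: O(1,3)–X(1,4)≠ O(1,3)–X(2,3)≠ X(1,6)–O(2,6)≠  → 3/3 unlike.
Row 2: X(2,3)–X(3,3)= O(2,6)–O(2,7)= O(2,6)–O(3,6)=  → 0/3 unlike.
Row 3: O(3,2)–X(3,3)≠ X(3,3)–X(3,4)= X(3,4)–X(3,5)= X(3,4)–X(4,4)= X(3,5)–O(3,6)≠ O(3,6)–O(4,6)=  → 2/6 unlike.
Row 4: O(4,1)–X(5,1)≠ X(4,4)–O(5,4)≠ O(4,6)–O(4,7)= O(4,6)–O(5,6)= O(4,7)–O(5,7)=  → 2/5 unlike.
Row 5: X(5,1)–O(5,2)≠ O(5,2)–X(5,3)≠ X(5,3)–O(5,4)≠ O(5,6)–O(5,7)=  → 3/4 unlike.
Total adjacent occupied pairs: 21; unlike-type pairs: 10.
10/21 is already in lowest terms.

10/21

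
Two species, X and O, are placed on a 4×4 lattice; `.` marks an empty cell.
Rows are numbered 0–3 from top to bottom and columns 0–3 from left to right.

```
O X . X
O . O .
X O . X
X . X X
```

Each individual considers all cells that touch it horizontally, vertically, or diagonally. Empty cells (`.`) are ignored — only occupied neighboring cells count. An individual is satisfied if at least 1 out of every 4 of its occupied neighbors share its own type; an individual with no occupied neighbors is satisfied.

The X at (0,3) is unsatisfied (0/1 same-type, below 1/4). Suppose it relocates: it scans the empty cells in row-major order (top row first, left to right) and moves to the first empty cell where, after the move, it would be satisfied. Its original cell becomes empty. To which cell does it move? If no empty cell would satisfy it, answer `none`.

(0,2)

Vacating (0,3). Empty cells in order:
  (0,2): 1/2 same-type → satisfied — stop here.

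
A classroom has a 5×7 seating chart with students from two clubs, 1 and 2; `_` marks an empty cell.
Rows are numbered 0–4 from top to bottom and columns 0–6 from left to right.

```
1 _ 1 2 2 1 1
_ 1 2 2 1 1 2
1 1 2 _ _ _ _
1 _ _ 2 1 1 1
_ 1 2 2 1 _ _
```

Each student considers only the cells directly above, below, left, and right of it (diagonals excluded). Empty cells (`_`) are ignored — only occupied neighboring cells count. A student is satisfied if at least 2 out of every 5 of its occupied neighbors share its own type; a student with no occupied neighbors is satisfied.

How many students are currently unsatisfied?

5

Row 0: (0,0)1 0/0 ✓ · (0,2)1 0/2 ✗ · (0,3)2 2/3 ✓ · (0,4)2 1/3 ✗ · (0,5)1 2/3 ✓ · (0,6)1 1/2 ✓
Row 1: (1,1)1 1/2 ✓ · (1,2)2 2/4 ✓ · (1,3)2 2/3 ✓ · (1,4)1 1/3 ✗ · (1,5)1 2/3 ✓ · (1,6)2 0/2 ✗
Row 2: (2,0)1 2/2 ✓ · (2,1)1 2/3 ✓ · (2,2)2 1/2 ✓
Row 3: (3,0)1 1/1 ✓ · (3,3)2 1/2 ✓ · (3,4)1 2/3 ✓ · (3,5)1 2/2 ✓ · (3,6)1 1/1 ✓
Row 4: (4,1)1 0/1 ✗ · (4,2)2 1/2 ✓ · (4,3)2 2/3 ✓ · (4,4)1 1/2 ✓
Unsatisfied: (0,2), (0,4), (1,4), (1,6), (4,1) — 5 in total.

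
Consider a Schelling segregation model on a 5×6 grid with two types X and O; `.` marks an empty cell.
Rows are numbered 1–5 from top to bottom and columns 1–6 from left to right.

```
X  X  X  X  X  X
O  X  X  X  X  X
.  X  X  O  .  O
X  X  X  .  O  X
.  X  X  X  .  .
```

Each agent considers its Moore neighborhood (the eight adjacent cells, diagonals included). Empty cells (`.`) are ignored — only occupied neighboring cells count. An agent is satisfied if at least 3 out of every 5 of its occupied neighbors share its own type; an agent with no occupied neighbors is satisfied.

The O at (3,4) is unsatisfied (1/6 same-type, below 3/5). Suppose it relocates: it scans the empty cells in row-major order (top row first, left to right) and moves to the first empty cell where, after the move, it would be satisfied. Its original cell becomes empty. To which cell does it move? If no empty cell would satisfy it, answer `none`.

Vacating (3,4). Empty cells in order:
  (3,1): 1/5 same-type → still unsatisfied.
  (3,5): 2/6 same-type → still unsatisfied.
  (4,4): 1/5 same-type → still unsatisfied.
  (5,1): 0/3 same-type → still unsatisfied.
  (5,5): 1/3 same-type → still unsatisfied.
  (5,6): 1/2 same-type → still unsatisfied.

none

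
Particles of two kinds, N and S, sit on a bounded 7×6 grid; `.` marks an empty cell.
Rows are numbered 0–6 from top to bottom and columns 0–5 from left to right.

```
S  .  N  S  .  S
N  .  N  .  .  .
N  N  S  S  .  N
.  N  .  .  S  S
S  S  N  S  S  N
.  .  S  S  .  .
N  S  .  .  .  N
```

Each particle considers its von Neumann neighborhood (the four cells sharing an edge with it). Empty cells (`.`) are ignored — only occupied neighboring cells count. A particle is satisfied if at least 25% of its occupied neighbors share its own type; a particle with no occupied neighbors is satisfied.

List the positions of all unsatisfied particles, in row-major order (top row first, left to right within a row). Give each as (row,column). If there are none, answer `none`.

(0,0)S 0/1 ✗
(0,2)N 1/2 ✓
(0,3)S 0/1 ✗
(0,5)S 0/0 ✓
(1,0)N 1/2 ✓
(1,2)N 1/2 ✓
(2,0)N 2/2 ✓
(2,1)N 2/3 ✓
(2,2)S 1/3 ✓
(2,3)S 1/1 ✓
(2,5)N 0/1 ✗
(3,1)N 1/2 ✓
(3,4)S 2/2 ✓
(3,5)S 1/3 ✓
(4,0)S 1/1 ✓
(4,1)S 1/3 ✓
(4,2)N 0/3 ✗
(4,3)S 2/3 ✓
(4,4)S 2/3 ✓
(4,5)N 0/2 ✗
(5,2)S 1/2 ✓
(5,3)S 2/2 ✓
(6,0)N 0/1 ✗
(6,1)S 0/1 ✗
(6,5)N 0/0 ✓

(0,0), (0,3), (2,5), (4,2), (4,5), (6,0), (6,1)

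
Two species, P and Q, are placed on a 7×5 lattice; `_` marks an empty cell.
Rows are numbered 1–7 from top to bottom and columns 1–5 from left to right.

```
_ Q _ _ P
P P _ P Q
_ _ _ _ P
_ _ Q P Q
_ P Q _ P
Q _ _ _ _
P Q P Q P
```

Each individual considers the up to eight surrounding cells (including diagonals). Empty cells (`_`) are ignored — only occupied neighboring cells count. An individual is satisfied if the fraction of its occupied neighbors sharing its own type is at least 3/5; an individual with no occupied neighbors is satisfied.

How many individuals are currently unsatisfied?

(1,2)Q 0/2 unhappy
(1,5)P 1/2 unhappy
(2,1)P 1/2 unhappy
(2,2)P 1/2 unhappy
(2,4)P 2/3 ok
(2,5)Q 0/3 unhappy
(3,5)P 2/4 unhappy
(4,3)Q 1/3 unhappy
(4,4)P 2/5 unhappy
(4,5)Q 0/3 unhappy
(5,2)P 0/3 unhappy
(5,3)Q 1/3 unhappy
(5,5)P 1/2 unhappy
(6,1)Q 1/3 unhappy
(7,1)P 0/2 unhappy
(7,2)Q 1/3 unhappy
(7,3)P 0/2 unhappy
(7,4)Q 0/2 unhappy
(7,5)P 0/1 unhappy
Unsatisfied: (1,2), (1,5), (2,1), (2,2), (2,5), (3,5), (4,3), (4,4), (4,5), (5,2), (5,3), (5,5), (6,1), (7,1), (7,2), (7,3), (7,4), (7,5) — 18 in total.

18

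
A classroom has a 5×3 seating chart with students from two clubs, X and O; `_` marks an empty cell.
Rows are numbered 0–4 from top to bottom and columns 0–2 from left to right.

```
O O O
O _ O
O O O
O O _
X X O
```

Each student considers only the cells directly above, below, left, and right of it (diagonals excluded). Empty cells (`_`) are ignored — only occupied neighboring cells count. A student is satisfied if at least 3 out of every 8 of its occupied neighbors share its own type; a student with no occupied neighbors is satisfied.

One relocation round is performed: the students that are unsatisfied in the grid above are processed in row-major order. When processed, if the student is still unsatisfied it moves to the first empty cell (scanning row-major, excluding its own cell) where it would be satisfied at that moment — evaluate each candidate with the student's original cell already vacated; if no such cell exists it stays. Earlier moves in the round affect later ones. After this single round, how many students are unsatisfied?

Initially unsatisfied (in order): (4,1), (4,2).
  (4,1): no empty cell satisfies it; stays.
  (4,2) → (1,1).
Resulting grid:
O O O
O O O
O O O
O O _
X X _
All satisfied now.

0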